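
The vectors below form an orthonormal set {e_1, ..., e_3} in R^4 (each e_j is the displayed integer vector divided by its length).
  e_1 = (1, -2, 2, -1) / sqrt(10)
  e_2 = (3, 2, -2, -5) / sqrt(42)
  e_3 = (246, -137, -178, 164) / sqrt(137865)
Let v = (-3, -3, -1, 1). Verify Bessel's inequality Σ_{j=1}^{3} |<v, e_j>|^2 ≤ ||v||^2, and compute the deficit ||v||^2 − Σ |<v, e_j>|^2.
Σ |<v, e_j>|^2 = 10131/1313; ||v||^2 = 20; deficit = 16129/1313

Write each e_j = u_j / sqrt(<u_j, u_j>) where u_j is the displayed integer vector. Then <v, e_j> = <v, u_j> / sqrt(<u_j, u_j>), so |<v, e_j>|^2 = <v, u_j>^2 / <u_j, u_j>.
Coefficients: <v, e_1> = 0/sqrt(10), <v, e_2> = -18/sqrt(42), <v, e_3> = 15/sqrt(137865).
Square and sum: Σ |<v, e_j>|^2 = 10131/1313.
Compute ||v||^2 = v·v = 20.
Deficit = 20 − 10131/1313 = 16129/1313 ≥ 0, confirming Bessel's inequality. (The deficit equals ||v − Σ <v,e_j> e_j||^2, the squared distance from v to span{e_j}.)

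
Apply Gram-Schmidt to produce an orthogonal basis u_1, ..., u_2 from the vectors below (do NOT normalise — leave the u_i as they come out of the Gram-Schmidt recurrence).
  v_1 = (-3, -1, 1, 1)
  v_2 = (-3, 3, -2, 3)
Orthogonal basis:
  u_1 = (-3, -1, 1, 1)
  u_2 = (-5/4, 43/12, -31/12, 29/12)

Apply the Gram-Schmidt recurrence
  u_1 = v_1
  u_i = v_i − Σ_{j<i} ((v_i · u_j) / (u_j · u_j)) · u_j.

Step by step this gives:
  u_1 = (-3, -1, 1, 1)
  u_2 = (-5/4, 43/12, -31/12, 29/12)

Orthogonality check:
  u_2 · u_1 = 0 (should be 0)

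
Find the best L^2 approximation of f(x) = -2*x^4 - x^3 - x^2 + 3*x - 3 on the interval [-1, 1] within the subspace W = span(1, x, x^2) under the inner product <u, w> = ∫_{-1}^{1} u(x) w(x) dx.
g(x) = -19*x^2/7 + 12*x/5 - 99/35

The best approximation g ∈ W is the orthogonal projection of f onto W. Writing g = a_0 + a_1 x + a_2 x^2, the coefficients solve the normal equations G · a = b where
  G_{ij} = <φ_i, φ_j> and b_i = <f, φ_i>, with φ_0 = 1, φ_1 = x, φ_2 = x^2.
G =
  [2, 0, 2/3]
  [0, 2/3, 0]
  [2/3, 0, 2/5],
b = (-112/15, 8/5, -104/35).
Solving gives a_0 = -99/35, a_1 = 12/5, a_2 = -19/7, so
  g(x) = -19*x^2/7 + 12*x/5 - 99/35.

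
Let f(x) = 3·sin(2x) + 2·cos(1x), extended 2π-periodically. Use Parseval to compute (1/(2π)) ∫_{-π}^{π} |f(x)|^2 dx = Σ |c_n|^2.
Σ |c_n|^2 = 13/2

Expand |f|^2 and use orthogonality of {sin(nx), cos(mx)} on [-π, π]:
  ∫_{-π}^{π} sin(nx)^2 dx = π, ∫ cos(mx)^2 dx = π, and cross terms integrate to 0.
So ∫_{-π}^{π} f(x)^2 dx = 3^2 · π + 2^2 · π = (9 + 4)π.
Divide by 2π: (9 + 4)/2 = 13/2.
By Parseval, this equals Σ |c_n|^2.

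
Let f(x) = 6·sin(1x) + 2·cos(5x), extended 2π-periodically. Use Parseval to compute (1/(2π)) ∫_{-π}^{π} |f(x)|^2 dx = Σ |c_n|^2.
Σ |c_n|^2 = 20

Expand |f|^2 and use orthogonality of {sin(nx), cos(mx)} on [-π, π]:
  ∫_{-π}^{π} sin(nx)^2 dx = π, ∫ cos(mx)^2 dx = π, and cross terms integrate to 0.
So ∫_{-π}^{π} f(x)^2 dx = 6^2 · π + 2^2 · π = (36 + 4)π.
Divide by 2π: (36 + 4)/2 = 20.
By Parseval, this equals Σ |c_n|^2.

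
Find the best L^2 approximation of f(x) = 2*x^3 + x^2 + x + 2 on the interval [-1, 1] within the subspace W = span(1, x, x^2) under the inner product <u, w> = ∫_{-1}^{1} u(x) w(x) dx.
g(x) = x^2 + 11*x/5 + 2

The best approximation g ∈ W is the orthogonal projection of f onto W. Writing g = a_0 + a_1 x + a_2 x^2, the coefficients solve the normal equations G · a = b where
  G_{ij} = <φ_i, φ_j> and b_i = <f, φ_i>, with φ_0 = 1, φ_1 = x, φ_2 = x^2.
G =
  [2, 0, 2/3]
  [0, 2/3, 0]
  [2/3, 0, 2/5],
b = (14/3, 22/15, 26/15).
Solving gives a_0 = 2, a_1 = 11/5, a_2 = 1, so
  g(x) = x^2 + 11*x/5 + 2.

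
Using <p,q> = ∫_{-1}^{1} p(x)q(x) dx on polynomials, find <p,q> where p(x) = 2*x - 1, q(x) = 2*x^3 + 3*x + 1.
<p,q> = 18/5

Expand the product: p(x)·q(x) = 4*x^4 - 2*x^3 + 6*x^2 - x - 1.
∫_{-1}^{1} of each monomial x^k gives [2/(k+1) if k even, 0 if k odd]. Integrating term-by-term (or equivalently evaluating the antiderivative F(x) = 4*x^5/5 - x^4/2 + 2*x^3 - x^2/2 - x at the endpoints):
  F(1) − F(−1) = 4/5 − (-14/5) = 18/5.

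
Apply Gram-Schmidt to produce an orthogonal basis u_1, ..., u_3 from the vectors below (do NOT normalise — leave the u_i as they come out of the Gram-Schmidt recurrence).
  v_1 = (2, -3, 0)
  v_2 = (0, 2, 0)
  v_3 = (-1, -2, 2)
Orthogonal basis:
  u_1 = (2, -3, 0)
  u_2 = (12/13, 8/13, 0)
  u_3 = (0, 0, 2)

Apply the Gram-Schmidt recurrence
  u_1 = v_1
  u_i = v_i − Σ_{j<i} ((v_i · u_j) / (u_j · u_j)) · u_j.

Step by step this gives:
  u_1 = (2, -3, 0)
  u_2 = (12/13, 8/13, 0)
  u_3 = (0, 0, 2)

Orthogonality check:
  u_2 · u_1 = 0 (should be 0)
  u_3 · u_1 = 0 (should be 0)
  u_3 · u_2 = 0 (should be 0)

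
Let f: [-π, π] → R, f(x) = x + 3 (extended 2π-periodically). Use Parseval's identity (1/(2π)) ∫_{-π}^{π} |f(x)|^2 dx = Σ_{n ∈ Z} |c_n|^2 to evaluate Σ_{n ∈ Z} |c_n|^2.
Σ |c_n|^2 = π^2/3 + 9

Expand and integrate term by term over [-π, π]:
  ∫ (x)^2 dx = 1·(2π^3/3); ∫ 2·1·(3)·x dx = 0 (odd integrand); ∫ 3^2 dx = 9·2π.
So (1/(2π)) ∫_{-π}^{π} (x + 3)^2 dx = 1π^2/3 + 9 = π^2/3 + 9.
Parseval ⇒ Σ |c_n|^2 = π^2/3 + 9.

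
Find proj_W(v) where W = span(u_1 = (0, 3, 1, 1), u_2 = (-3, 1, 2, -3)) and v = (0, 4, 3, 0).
proj_W(v) = (-80/83, 1055/249, 485/249, 85/249)

Set up U = [u_1 | ... | u_2] ∈ R^(4×2). The projector onto W = col(U) is P = U (U^T U)^(-1) U^T.
Compute U^T U =
  [11, 2]
  [2, 23],
and U^T v = (15, 10).
Solve U^T U · c = U^T v for the coefficients: c = (325/249, 80/249). The projection is proj_W(v) = U c.
Check: (v - proj_W(v)) · u_1 = 0  (should be 0).
Check: (v - proj_W(v)) · u_2 = 0  (should be 0).
Result: proj_W(v) = (-80/83, 1055/249, 485/249, 85/249).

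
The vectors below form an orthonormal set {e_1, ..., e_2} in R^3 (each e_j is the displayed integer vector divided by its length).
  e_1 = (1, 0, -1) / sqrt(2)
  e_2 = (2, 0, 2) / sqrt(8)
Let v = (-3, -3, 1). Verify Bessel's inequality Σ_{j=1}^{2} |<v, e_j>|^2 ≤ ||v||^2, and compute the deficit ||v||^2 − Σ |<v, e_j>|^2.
Σ |<v, e_j>|^2 = 10; ||v||^2 = 19; deficit = 9

Write each e_j = u_j / sqrt(<u_j, u_j>) where u_j is the displayed integer vector. Then <v, e_j> = <v, u_j> / sqrt(<u_j, u_j>), so |<v, e_j>|^2 = <v, u_j>^2 / <u_j, u_j>.
Coefficients: <v, e_1> = -4/sqrt(2), <v, e_2> = -4/sqrt(8).
Square and sum: Σ |<v, e_j>|^2 = 10.
Compute ||v||^2 = v·v = 19.
Deficit = 19 − 10 = 9 ≥ 0, confirming Bessel's inequality. (The deficit equals ||v − Σ <v,e_j> e_j||^2, the squared distance from v to span{e_j}.)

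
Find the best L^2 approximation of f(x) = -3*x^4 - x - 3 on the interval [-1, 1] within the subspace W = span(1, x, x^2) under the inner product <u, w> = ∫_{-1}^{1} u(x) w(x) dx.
g(x) = -18*x^2/7 - x - 96/35

The best approximation g ∈ W is the orthogonal projection of f onto W. Writing g = a_0 + a_1 x + a_2 x^2, the coefficients solve the normal equations G · a = b where
  G_{ij} = <φ_i, φ_j> and b_i = <f, φ_i>, with φ_0 = 1, φ_1 = x, φ_2 = x^2.
G =
  [2, 0, 2/3]
  [0, 2/3, 0]
  [2/3, 0, 2/5],
b = (-36/5, -2/3, -20/7).
Solving gives a_0 = -96/35, a_1 = -1, a_2 = -18/7, so
  g(x) = -18*x^2/7 - x - 96/35.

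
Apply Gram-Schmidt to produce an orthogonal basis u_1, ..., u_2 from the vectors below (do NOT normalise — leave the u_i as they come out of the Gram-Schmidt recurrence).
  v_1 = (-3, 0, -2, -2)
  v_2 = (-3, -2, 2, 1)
Orthogonal basis:
  u_1 = (-3, 0, -2, -2)
  u_2 = (-42/17, -2, 40/17, 23/17)

Apply the Gram-Schmidt recurrence
  u_1 = v_1
  u_i = v_i − Σ_{j<i} ((v_i · u_j) / (u_j · u_j)) · u_j.

Step by step this gives:
  u_1 = (-3, 0, -2, -2)
  u_2 = (-42/17, -2, 40/17, 23/17)

Orthogonality check:
  u_2 · u_1 = 0 (should be 0)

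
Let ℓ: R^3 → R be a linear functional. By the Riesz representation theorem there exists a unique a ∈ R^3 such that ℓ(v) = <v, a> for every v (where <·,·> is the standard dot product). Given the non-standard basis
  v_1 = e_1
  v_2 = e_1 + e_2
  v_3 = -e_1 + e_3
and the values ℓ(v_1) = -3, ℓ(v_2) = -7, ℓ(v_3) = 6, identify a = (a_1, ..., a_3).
a = (-3, -4, 3)

Write a = (a_1, ..., a_3) in the standard basis. For each basis vector v_i, ℓ(v_i) = <v_i, a> is a linear equation in the a_j's. Collect the n equations into a matrix system V a = ℓ, where row i of V is v_i (expressed in the standard basis). Since V is invertible (lower-triangular with 1s on the diagonal, up to permutation), solve by back-substitution:
  V =
[[1, 0, 0],
 [1, 1, 0],
 [-1, 0, 1]]
  V a = (-3, -7, 6)
Solving gives a = (-3, -4, 3).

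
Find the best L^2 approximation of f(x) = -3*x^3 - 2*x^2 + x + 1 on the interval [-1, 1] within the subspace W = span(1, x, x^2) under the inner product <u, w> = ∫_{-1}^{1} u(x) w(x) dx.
g(x) = -2*x^2 - 4*x/5 + 1

The best approximation g ∈ W is the orthogonal projection of f onto W. Writing g = a_0 + a_1 x + a_2 x^2, the coefficients solve the normal equations G · a = b where
  G_{ij} = <φ_i, φ_j> and b_i = <f, φ_i>, with φ_0 = 1, φ_1 = x, φ_2 = x^2.
G =
  [2, 0, 2/3]
  [0, 2/3, 0]
  [2/3, 0, 2/5],
b = (2/3, -8/15, -2/15).
Solving gives a_0 = 1, a_1 = -4/5, a_2 = -2, so
  g(x) = -2*x^2 - 4*x/5 + 1.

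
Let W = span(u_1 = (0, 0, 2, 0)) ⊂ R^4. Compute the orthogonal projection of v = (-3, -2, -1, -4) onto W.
proj_W(v) = (0, 0, -1, 0)

Set up U = [u_1 | ... | u_1] ∈ R^(4×1). The projector onto W = col(U) is P = U (U^T U)^(-1) U^T.
Compute U^T U =
  [4],
and U^T v = (-2).
Solve U^T U · c = U^T v for the coefficients: c = (-1/2). The projection is proj_W(v) = U c.
Check: (v - proj_W(v)) · u_1 = 0  (should be 0).
Result: proj_W(v) = (0, 0, -1, 0).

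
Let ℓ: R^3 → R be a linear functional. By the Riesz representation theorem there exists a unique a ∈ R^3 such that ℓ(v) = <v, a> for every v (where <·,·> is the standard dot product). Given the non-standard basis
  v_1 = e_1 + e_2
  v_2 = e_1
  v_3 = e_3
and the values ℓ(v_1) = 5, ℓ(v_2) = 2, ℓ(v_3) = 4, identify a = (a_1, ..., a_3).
a = (2, 3, 4)

Write a = (a_1, ..., a_3) in the standard basis. For each basis vector v_i, ℓ(v_i) = <v_i, a> is a linear equation in the a_j's. Collect the n equations into a matrix system V a = ℓ, where row i of V is v_i (expressed in the standard basis). Since V is invertible (lower-triangular with 1s on the diagonal, up to permutation), solve by back-substitution:
  V =
[[1, 1, 0],
 [1, 0, 0],
 [0, 0, 1]]
  V a = (5, 2, 4)
Solving gives a = (2, 3, 4).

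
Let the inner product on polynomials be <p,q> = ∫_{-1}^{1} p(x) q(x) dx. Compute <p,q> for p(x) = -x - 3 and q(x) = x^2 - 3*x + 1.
<p,q> = -6

Expand the product: p(x)·q(x) = -x^3 + 8*x - 3.
∫_{-1}^{1} of each monomial x^k gives [2/(k+1) if k even, 0 if k odd]. Integrating term-by-term (or equivalently evaluating the antiderivative F(x) = -x^4/4 + 4*x^2 - 3*x at the endpoints):
  F(1) − F(−1) = 3/4 − (27/4) = -6.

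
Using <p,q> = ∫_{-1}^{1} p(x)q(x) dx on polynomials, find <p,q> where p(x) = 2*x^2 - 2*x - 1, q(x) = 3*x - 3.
<p,q> = -2

Expand the product: p(x)·q(x) = 6*x^3 - 12*x^2 + 3*x + 3.
∫_{-1}^{1} of each monomial x^k gives [2/(k+1) if k even, 0 if k odd]. Integrating term-by-term (or equivalently evaluating the antiderivative F(x) = 3*x^4/2 - 4*x^3 + 3*x^2/2 + 3*x at the endpoints):
  F(1) − F(−1) = 2 − (4) = -2.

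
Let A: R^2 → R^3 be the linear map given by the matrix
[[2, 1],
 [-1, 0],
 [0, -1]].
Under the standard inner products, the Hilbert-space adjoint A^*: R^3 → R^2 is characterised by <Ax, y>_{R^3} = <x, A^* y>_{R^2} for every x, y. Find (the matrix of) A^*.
A^* = A^T =
[[2, -1, 0],
 [1, 0, -1]]

For real matrices with standard dot products, the defining identity <Ax, y> = <x, A^* y> gives (Ax)^T y = x^T (A^*) y, i.e. x^T A^T y = x^T (A^*) y. Since this holds for all x, y, we must have A^* = A^T. Therefore
A^* =
[[2, -1, 0],
 [1, 0, -1]].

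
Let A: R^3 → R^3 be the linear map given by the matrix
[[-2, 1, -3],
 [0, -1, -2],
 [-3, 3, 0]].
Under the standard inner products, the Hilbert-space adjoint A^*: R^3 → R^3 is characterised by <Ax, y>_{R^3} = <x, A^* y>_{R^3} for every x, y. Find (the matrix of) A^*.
A^* = A^T =
[[-2, 0, -3],
 [1, -1, 3],
 [-3, -2, 0]]

For real matrices with standard dot products, the defining identity <Ax, y> = <x, A^* y> gives (Ax)^T y = x^T (A^*) y, i.e. x^T A^T y = x^T (A^*) y. Since this holds for all x, y, we must have A^* = A^T. Therefore
A^* =
[[-2, 0, -3],
 [1, -1, 3],
 [-3, -2, 0]].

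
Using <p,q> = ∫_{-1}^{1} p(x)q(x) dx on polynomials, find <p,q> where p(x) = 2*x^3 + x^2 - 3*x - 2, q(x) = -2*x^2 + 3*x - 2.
<p,q> = 74/15

Expand the product: p(x)·q(x) = -4*x^5 + 4*x^4 + 5*x^3 - 7*x^2 + 4.
∫_{-1}^{1} of each monomial x^k gives [2/(k+1) if k even, 0 if k odd]. Integrating term-by-term (or equivalently evaluating the antiderivative F(x) = -2*x^6/3 + 4*x^5/5 + 5*x^4/4 - 7*x^3/3 + 4*x at the endpoints):
  F(1) − F(−1) = 61/20 − (-113/60) = 74/15.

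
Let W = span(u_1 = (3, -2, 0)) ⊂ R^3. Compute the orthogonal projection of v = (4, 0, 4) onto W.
proj_W(v) = (36/13, -24/13, 0)

Set up U = [u_1 | ... | u_1] ∈ R^(3×1). The projector onto W = col(U) is P = U (U^T U)^(-1) U^T.
Compute U^T U =
  [13],
and U^T v = (12).
Solve U^T U · c = U^T v for the coefficients: c = (12/13). The projection is proj_W(v) = U c.
Check: (v - proj_W(v)) · u_1 = 0  (should be 0).
Result: proj_W(v) = (36/13, -24/13, 0).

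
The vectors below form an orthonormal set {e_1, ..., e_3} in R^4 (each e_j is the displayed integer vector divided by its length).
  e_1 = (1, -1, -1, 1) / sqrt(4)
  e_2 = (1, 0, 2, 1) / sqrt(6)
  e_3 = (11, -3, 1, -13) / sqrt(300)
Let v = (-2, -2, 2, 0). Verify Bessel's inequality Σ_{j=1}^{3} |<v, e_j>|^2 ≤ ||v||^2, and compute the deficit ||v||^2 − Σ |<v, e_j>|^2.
Σ |<v, e_j>|^2 = 58/25; ||v||^2 = 12; deficit = 242/25

Write each e_j = u_j / sqrt(<u_j, u_j>) where u_j is the displayed integer vector. Then <v, e_j> = <v, u_j> / sqrt(<u_j, u_j>), so |<v, e_j>|^2 = <v, u_j>^2 / <u_j, u_j>.
Coefficients: <v, e_1> = -2/sqrt(4), <v, e_2> = 2/sqrt(6), <v, e_3> = -14/sqrt(300).
Square and sum: Σ |<v, e_j>|^2 = 58/25.
Compute ||v||^2 = v·v = 12.
Deficit = 12 − 58/25 = 242/25 ≥ 0, confirming Bessel's inequality. (The deficit equals ||v − Σ <v,e_j> e_j||^2, the squared distance from v to span{e_j}.)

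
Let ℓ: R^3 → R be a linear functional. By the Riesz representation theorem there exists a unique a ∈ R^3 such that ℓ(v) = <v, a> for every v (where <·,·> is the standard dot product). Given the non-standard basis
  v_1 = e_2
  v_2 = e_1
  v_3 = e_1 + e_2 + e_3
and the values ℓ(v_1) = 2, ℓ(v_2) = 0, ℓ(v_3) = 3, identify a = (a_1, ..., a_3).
a = (0, 2, 1)

Write a = (a_1, ..., a_3) in the standard basis. For each basis vector v_i, ℓ(v_i) = <v_i, a> is a linear equation in the a_j's. Collect the n equations into a matrix system V a = ℓ, where row i of V is v_i (expressed in the standard basis). Since V is invertible (lower-triangular with 1s on the diagonal, up to permutation), solve by back-substitution:
  V =
[[0, 1, 0],
 [1, 0, 0],
 [1, 1, 1]]
  V a = (2, 0, 3)
Solving gives a = (0, 2, 1).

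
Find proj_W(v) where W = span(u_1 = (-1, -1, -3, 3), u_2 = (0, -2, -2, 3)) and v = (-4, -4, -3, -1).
proj_W(v) = (-1, -5/17, -39/17, 33/17)

Set up U = [u_1 | ... | u_2] ∈ R^(4×2). The projector onto W = col(U) is P = U (U^T U)^(-1) U^T.
Compute U^T U =
  [20, 17]
  [17, 17],
and U^T v = (14, 11).
Solve U^T U · c = U^T v for the coefficients: c = (1, -6/17). The projection is proj_W(v) = U c.
Check: (v - proj_W(v)) · u_1 = 0  (should be 0).
Check: (v - proj_W(v)) · u_2 = 0  (should be 0).
Result: proj_W(v) = (-1, -5/17, -39/17, 33/17).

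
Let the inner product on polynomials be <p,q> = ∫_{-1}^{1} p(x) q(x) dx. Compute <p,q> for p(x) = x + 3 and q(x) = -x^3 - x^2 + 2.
<p,q> = 48/5

Expand the product: p(x)·q(x) = -x^4 - 4*x^3 - 3*x^2 + 2*x + 6.
∫_{-1}^{1} of each monomial x^k gives [2/(k+1) if k even, 0 if k odd]. Integrating term-by-term (or equivalently evaluating the antiderivative F(x) = -x^5/5 - x^4 - x^3 + x^2 + 6*x at the endpoints):
  F(1) − F(−1) = 24/5 − (-24/5) = 48/5.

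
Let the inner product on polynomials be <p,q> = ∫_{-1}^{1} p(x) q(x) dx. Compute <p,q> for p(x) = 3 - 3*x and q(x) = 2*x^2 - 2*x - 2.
<p,q> = -4

Expand the product: p(x)·q(x) = -6*x^3 + 12*x^2 - 6.
∫_{-1}^{1} of each monomial x^k gives [2/(k+1) if k even, 0 if k odd]. Integrating term-by-term (or equivalently evaluating the antiderivative F(x) = -3*x^4/2 + 4*x^3 - 6*x at the endpoints):
  F(1) − F(−1) = -7/2 − (1/2) = -4.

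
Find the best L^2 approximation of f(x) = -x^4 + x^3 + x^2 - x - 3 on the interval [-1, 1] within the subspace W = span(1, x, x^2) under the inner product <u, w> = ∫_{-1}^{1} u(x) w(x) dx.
g(x) = x^2/7 - 2*x/5 - 102/35

The best approximation g ∈ W is the orthogonal projection of f onto W. Writing g = a_0 + a_1 x + a_2 x^2, the coefficients solve the normal equations G · a = b where
  G_{ij} = <φ_i, φ_j> and b_i = <f, φ_i>, with φ_0 = 1, φ_1 = x, φ_2 = x^2.
G =
  [2, 0, 2/3]
  [0, 2/3, 0]
  [2/3, 0, 2/5],
b = (-86/15, -4/15, -66/35).
Solving gives a_0 = -102/35, a_1 = -2/5, a_2 = 1/7, so
  g(x) = x^2/7 - 2*x/5 - 102/35.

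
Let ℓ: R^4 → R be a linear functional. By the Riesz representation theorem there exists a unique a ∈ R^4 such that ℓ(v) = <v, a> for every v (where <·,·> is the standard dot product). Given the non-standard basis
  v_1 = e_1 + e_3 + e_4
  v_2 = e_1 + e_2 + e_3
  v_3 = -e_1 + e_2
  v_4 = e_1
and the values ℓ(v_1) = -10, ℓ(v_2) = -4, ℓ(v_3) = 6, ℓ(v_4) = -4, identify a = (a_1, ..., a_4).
a = (-4, 2, -2, -4)

Write a = (a_1, ..., a_4) in the standard basis. For each basis vector v_i, ℓ(v_i) = <v_i, a> is a linear equation in the a_j's. Collect the n equations into a matrix system V a = ℓ, where row i of V is v_i (expressed in the standard basis). Since V is invertible (lower-triangular with 1s on the diagonal, up to permutation), solve by back-substitution:
  V =
[[1, 0, 1, 1],
 [1, 1, 1, 0],
 [-1, 1, 0, 0],
 [1, 0, 0, 0]]
  V a = (-10, -4, 6, -4)
Solving gives a = (-4, 2, -2, -4).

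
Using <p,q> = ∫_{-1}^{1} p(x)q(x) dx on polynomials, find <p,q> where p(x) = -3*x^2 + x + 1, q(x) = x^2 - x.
<p,q> = -6/5

Expand the product: p(x)·q(x) = -3*x^4 + 4*x^3 - x.
∫_{-1}^{1} of each monomial x^k gives [2/(k+1) if k even, 0 if k odd]. Integrating term-by-term (or equivalently evaluating the antiderivative F(x) = -3*x^5/5 + x^4 - x^2/2 at the endpoints):
  F(1) − F(−1) = -1/10 − (11/10) = -6/5.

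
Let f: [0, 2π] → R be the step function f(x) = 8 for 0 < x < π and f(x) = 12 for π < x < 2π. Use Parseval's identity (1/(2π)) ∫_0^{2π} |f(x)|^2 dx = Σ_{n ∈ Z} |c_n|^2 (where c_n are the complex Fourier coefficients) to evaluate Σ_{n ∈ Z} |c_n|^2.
Σ |c_n|^2 = 104

Parseval equates the L^2 energy of f (normalised by 1/(2π)) with the ℓ^2 sum of its Fourier coefficients: (1/(2π)) ∫_0^{2π} |f|^2 = Σ |c_n|^2.
Compute the left side: (1/(2π)) [∫_0^π 8^2 dx + ∫_π^{2π} 12^2 dx] = (1/(2π)) · (64π + 144π) = (64 + 144)/2 = 104.
So Σ_{n ∈ Z} |c_n|^2 = 104.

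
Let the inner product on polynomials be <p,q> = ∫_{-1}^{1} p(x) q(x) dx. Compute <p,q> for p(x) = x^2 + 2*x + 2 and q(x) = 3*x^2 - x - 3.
<p,q> = -152/15

Expand the product: p(x)·q(x) = 3*x^4 + 5*x^3 + x^2 - 8*x - 6.
∫_{-1}^{1} of each monomial x^k gives [2/(k+1) if k even, 0 if k odd]. Integrating term-by-term (or equivalently evaluating the antiderivative F(x) = 3*x^5/5 + 5*x^4/4 + x^3/3 - 4*x^2 - 6*x at the endpoints):
  F(1) − F(−1) = -469/60 − (139/60) = -152/15.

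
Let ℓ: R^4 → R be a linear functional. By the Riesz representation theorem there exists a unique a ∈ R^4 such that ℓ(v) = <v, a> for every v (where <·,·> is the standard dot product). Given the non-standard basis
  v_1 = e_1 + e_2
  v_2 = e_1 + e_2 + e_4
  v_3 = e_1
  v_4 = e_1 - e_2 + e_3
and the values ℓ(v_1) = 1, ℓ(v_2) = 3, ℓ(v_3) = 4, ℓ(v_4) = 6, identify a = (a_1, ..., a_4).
a = (4, -3, -1, 2)

Write a = (a_1, ..., a_4) in the standard basis. For each basis vector v_i, ℓ(v_i) = <v_i, a> is a linear equation in the a_j's. Collect the n equations into a matrix system V a = ℓ, where row i of V is v_i (expressed in the standard basis). Since V is invertible (lower-triangular with 1s on the diagonal, up to permutation), solve by back-substitution:
  V =
[[1, 1, 0, 0],
 [1, 1, 0, 1],
 [1, 0, 0, 0],
 [1, -1, 1, 0]]
  V a = (1, 3, 4, 6)
Solving gives a = (4, -3, -1, 2).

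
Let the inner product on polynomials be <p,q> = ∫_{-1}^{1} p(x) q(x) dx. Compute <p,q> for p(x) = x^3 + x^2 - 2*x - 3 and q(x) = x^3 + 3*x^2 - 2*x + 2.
<p,q> = -494/35

Expand the product: p(x)·q(x) = x^6 + 4*x^5 - x^4 - 9*x^3 - 3*x^2 + 2*x - 6.
∫_{-1}^{1} of each monomial x^k gives [2/(k+1) if k even, 0 if k odd]. Integrating term-by-term (or equivalently evaluating the antiderivative F(x) = x^7/7 + 2*x^6/3 - x^5/5 - 9*x^4/4 - x^3 + x^2 - 6*x at the endpoints):
  F(1) − F(−1) = -2*2**(119/524)*3**(523/524)*5**(305/524)*7**(295/524)/7 − (2719/420) = -494/35.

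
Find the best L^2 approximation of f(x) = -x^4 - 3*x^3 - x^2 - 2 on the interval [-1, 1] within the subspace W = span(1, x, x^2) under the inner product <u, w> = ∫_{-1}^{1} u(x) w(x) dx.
g(x) = -13*x^2/7 - 9*x/5 - 67/35

The best approximation g ∈ W is the orthogonal projection of f onto W. Writing g = a_0 + a_1 x + a_2 x^2, the coefficients solve the normal equations G · a = b where
  G_{ij} = <φ_i, φ_j> and b_i = <f, φ_i>, with φ_0 = 1, φ_1 = x, φ_2 = x^2.
G =
  [2, 0, 2/3]
  [0, 2/3, 0]
  [2/3, 0, 2/5],
b = (-76/15, -6/5, -212/105).
Solving gives a_0 = -67/35, a_1 = -9/5, a_2 = -13/7, so
  g(x) = -13*x^2/7 - 9*x/5 - 67/35.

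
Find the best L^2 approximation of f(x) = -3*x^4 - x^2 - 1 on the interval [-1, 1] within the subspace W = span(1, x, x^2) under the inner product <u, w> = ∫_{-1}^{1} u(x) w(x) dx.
g(x) = -25*x^2/7 - 26/35

The best approximation g ∈ W is the orthogonal projection of f onto W. Writing g = a_0 + a_1 x + a_2 x^2, the coefficients solve the normal equations G · a = b where
  G_{ij} = <φ_i, φ_j> and b_i = <f, φ_i>, with φ_0 = 1, φ_1 = x, φ_2 = x^2.
G =
  [2, 0, 2/3]
  [0, 2/3, 0]
  [2/3, 0, 2/5],
b = (-58/15, 0, -202/105).
Solving gives a_0 = -26/35, a_1 = 0, a_2 = -25/7, so
  g(x) = -25*x^2/7 - 26/35.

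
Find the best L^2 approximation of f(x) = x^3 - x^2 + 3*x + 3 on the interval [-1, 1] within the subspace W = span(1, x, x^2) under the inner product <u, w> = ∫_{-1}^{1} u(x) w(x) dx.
g(x) = -x^2 + 18*x/5 + 3

The best approximation g ∈ W is the orthogonal projection of f onto W. Writing g = a_0 + a_1 x + a_2 x^2, the coefficients solve the normal equations G · a = b where
  G_{ij} = <φ_i, φ_j> and b_i = <f, φ_i>, with φ_0 = 1, φ_1 = x, φ_2 = x^2.
G =
  [2, 0, 2/3]
  [0, 2/3, 0]
  [2/3, 0, 2/5],
b = (16/3, 12/5, 8/5).
Solving gives a_0 = 3, a_1 = 18/5, a_2 = -1, so
  g(x) = -x^2 + 18*x/5 + 3.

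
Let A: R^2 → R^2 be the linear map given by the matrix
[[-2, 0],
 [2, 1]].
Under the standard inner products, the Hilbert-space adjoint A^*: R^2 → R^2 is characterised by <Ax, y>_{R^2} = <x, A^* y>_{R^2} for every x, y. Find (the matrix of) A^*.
A^* = A^T =
[[-2, 2],
 [0, 1]]

For real matrices with standard dot products, the defining identity <Ax, y> = <x, A^* y> gives (Ax)^T y = x^T (A^*) y, i.e. x^T A^T y = x^T (A^*) y. Since this holds for all x, y, we must have A^* = A^T. Therefore
A^* =
[[-2, 2],
 [0, 1]].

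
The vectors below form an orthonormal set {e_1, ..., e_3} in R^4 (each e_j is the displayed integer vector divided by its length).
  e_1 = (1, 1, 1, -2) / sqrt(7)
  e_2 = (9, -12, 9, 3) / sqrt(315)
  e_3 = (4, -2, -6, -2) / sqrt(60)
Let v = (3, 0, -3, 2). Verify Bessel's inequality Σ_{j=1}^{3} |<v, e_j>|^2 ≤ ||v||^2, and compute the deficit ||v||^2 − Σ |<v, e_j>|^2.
Σ |<v, e_j>|^2 = 41/3; ||v||^2 = 22; deficit = 25/3

Write each e_j = u_j / sqrt(<u_j, u_j>) where u_j is the displayed integer vector. Then <v, e_j> = <v, u_j> / sqrt(<u_j, u_j>), so |<v, e_j>|^2 = <v, u_j>^2 / <u_j, u_j>.
Coefficients: <v, e_1> = -4/sqrt(7), <v, e_2> = 6/sqrt(315), <v, e_3> = 26/sqrt(60).
Square and sum: Σ |<v, e_j>|^2 = 41/3.
Compute ||v||^2 = v·v = 22.
Deficit = 22 − 41/3 = 25/3 ≥ 0, confirming Bessel's inequality. (The deficit equals ||v − Σ <v,e_j> e_j||^2, the squared distance from v to span{e_j}.)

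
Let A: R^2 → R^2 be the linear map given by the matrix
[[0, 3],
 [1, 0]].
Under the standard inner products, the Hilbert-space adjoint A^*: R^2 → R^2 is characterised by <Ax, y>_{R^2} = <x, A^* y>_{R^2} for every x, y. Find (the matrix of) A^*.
A^* = A^T =
[[0, 1],
 [3, 0]]

For real matrices with standard dot products, the defining identity <Ax, y> = <x, A^* y> gives (Ax)^T y = x^T (A^*) y, i.e. x^T A^T y = x^T (A^*) y. Since this holds for all x, y, we must have A^* = A^T. Therefore
A^* =
[[0, 1],
 [3, 0]].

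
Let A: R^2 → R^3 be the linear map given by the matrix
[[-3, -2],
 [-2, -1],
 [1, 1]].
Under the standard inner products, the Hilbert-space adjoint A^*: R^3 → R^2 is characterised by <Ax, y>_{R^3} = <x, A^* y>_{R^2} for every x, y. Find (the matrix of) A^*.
A^* = A^T =
[[-3, -2, 1],
 [-2, -1, 1]]

For real matrices with standard dot products, the defining identity <Ax, y> = <x, A^* y> gives (Ax)^T y = x^T (A^*) y, i.e. x^T A^T y = x^T (A^*) y. Since this holds for all x, y, we must have A^* = A^T. Therefore
A^* =
[[-3, -2, 1],
 [-2, -1, 1]].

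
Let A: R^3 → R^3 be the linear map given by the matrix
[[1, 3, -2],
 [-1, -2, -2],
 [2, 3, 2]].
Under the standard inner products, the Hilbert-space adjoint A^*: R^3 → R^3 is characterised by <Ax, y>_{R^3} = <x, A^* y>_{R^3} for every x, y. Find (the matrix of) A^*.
A^* = A^T =
[[1, -1, 2],
 [3, -2, 3],
 [-2, -2, 2]]

For real matrices with standard dot products, the defining identity <Ax, y> = <x, A^* y> gives (Ax)^T y = x^T (A^*) y, i.e. x^T A^T y = x^T (A^*) y. Since this holds for all x, y, we must have A^* = A^T. Therefore
A^* =
[[1, -1, 2],
 [3, -2, 3],
 [-2, -2, 2]].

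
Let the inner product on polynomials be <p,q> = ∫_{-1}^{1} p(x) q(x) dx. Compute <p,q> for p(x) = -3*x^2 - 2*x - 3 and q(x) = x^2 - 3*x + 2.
<p,q> = -76/5

Expand the product: p(x)·q(x) = -3*x^4 + 7*x^3 - 3*x^2 + 5*x - 6.
∫_{-1}^{1} of each monomial x^k gives [2/(k+1) if k even, 0 if k odd]. Integrating term-by-term (or equivalently evaluating the antiderivative F(x) = -3*x^5/5 + 7*x^4/4 - x^3 + 5*x^2/2 - 6*x at the endpoints):
  F(1) − F(−1) = -67/20 − (237/20) = -76/5.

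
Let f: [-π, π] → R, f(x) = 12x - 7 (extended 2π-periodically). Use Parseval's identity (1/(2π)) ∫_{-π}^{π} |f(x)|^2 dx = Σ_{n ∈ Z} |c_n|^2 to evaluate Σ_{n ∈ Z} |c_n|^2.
Σ |c_n|^2 = 48π^2 + 49

Expand and integrate term by term over [-π, π]:
  ∫ (12x)^2 dx = 144·(2π^3/3); ∫ 2·12·(-7)·x dx = 0 (odd integrand); ∫ (-7)^2 dx = 49·2π.
So (1/(2π)) ∫_{-π}^{π} (12x - 7)^2 dx = 144π^2/3 + 49 = 48π^2 + 49.
Parseval ⇒ Σ |c_n|^2 = 48π^2 + 49.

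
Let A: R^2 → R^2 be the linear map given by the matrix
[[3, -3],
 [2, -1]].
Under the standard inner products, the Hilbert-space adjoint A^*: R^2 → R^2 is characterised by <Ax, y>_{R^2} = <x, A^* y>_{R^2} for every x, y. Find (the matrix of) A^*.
A^* = A^T =
[[3, 2],
 [-3, -1]]

For real matrices with standard dot products, the defining identity <Ax, y> = <x, A^* y> gives (Ax)^T y = x^T (A^*) y, i.e. x^T A^T y = x^T (A^*) y. Since this holds for all x, y, we must have A^* = A^T. Therefore
A^* =
[[3, 2],
 [-3, -1]].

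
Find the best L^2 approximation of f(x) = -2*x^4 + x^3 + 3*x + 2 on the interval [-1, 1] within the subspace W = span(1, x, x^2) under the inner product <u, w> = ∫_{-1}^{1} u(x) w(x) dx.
g(x) = -12*x^2/7 + 18*x/5 + 76/35

The best approximation g ∈ W is the orthogonal projection of f onto W. Writing g = a_0 + a_1 x + a_2 x^2, the coefficients solve the normal equations G · a = b where
  G_{ij} = <φ_i, φ_j> and b_i = <f, φ_i>, with φ_0 = 1, φ_1 = x, φ_2 = x^2.
G =
  [2, 0, 2/3]
  [0, 2/3, 0]
  [2/3, 0, 2/5],
b = (16/5, 12/5, 16/21).
Solving gives a_0 = 76/35, a_1 = 18/5, a_2 = -12/7, so
  g(x) = -12*x^2/7 + 18*x/5 + 76/35.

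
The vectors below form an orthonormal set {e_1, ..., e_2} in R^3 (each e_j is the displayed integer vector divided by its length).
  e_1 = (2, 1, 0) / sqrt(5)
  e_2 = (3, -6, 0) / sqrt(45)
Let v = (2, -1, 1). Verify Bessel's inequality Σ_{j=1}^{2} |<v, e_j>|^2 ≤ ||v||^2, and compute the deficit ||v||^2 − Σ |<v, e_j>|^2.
Σ |<v, e_j>|^2 = 5; ||v||^2 = 6; deficit = 1

Write each e_j = u_j / sqrt(<u_j, u_j>) where u_j is the displayed integer vector. Then <v, e_j> = <v, u_j> / sqrt(<u_j, u_j>), so |<v, e_j>|^2 = <v, u_j>^2 / <u_j, u_j>.
Coefficients: <v, e_1> = 3/sqrt(5), <v, e_2> = 12/sqrt(45).
Square and sum: Σ |<v, e_j>|^2 = 5.
Compute ||v||^2 = v·v = 6.
Deficit = 6 − 5 = 1 ≥ 0, confirming Bessel's inequality. (The deficit equals ||v − Σ <v,e_j> e_j||^2, the squared distance from v to span{e_j}.)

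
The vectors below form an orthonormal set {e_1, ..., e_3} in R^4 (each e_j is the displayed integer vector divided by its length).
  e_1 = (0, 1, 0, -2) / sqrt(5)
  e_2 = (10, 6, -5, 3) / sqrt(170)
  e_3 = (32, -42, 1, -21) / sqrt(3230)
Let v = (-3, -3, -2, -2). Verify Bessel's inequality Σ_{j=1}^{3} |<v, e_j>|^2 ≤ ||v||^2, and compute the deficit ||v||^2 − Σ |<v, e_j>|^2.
Σ |<v, e_j>|^2 = 249/19; ||v||^2 = 26; deficit = 245/19

Write each e_j = u_j / sqrt(<u_j, u_j>) where u_j is the displayed integer vector. Then <v, e_j> = <v, u_j> / sqrt(<u_j, u_j>), so |<v, e_j>|^2 = <v, u_j>^2 / <u_j, u_j>.
Coefficients: <v, e_1> = 1/sqrt(5), <v, e_2> = -44/sqrt(170), <v, e_3> = 70/sqrt(3230).
Square and sum: Σ |<v, e_j>|^2 = 249/19.
Compute ||v||^2 = v·v = 26.
Deficit = 26 − 249/19 = 245/19 ≥ 0, confirming Bessel's inequality. (The deficit equals ||v − Σ <v,e_j> e_j||^2, the squared distance from v to span{e_j}.)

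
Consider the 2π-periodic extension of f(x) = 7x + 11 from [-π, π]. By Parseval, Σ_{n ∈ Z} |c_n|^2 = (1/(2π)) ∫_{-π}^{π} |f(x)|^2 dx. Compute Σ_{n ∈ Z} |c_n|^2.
Σ |c_n|^2 = 49π^2/3 + 121

Expand and integrate term by term over [-π, π]:
  ∫ (7x)^2 dx = 49·(2π^3/3); ∫ 2·7·(11)·x dx = 0 (odd integrand); ∫ 11^2 dx = 121·2π.
So (1/(2π)) ∫_{-π}^{π} (7x + 11)^2 dx = 49π^2/3 + 121 = 49π^2/3 + 121.
Parseval ⇒ Σ |c_n|^2 = 49π^2/3 + 121.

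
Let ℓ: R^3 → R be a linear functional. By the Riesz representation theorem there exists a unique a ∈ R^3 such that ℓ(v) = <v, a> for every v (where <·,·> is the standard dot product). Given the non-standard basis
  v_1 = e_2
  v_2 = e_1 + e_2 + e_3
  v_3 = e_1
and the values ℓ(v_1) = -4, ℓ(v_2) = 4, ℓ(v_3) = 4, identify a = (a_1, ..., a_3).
a = (4, -4, 4)

Write a = (a_1, ..., a_3) in the standard basis. For each basis vector v_i, ℓ(v_i) = <v_i, a> is a linear equation in the a_j's. Collect the n equations into a matrix system V a = ℓ, where row i of V is v_i (expressed in the standard basis). Since V is invertible (lower-triangular with 1s on the diagonal, up to permutation), solve by back-substitution:
  V =
[[0, 1, 0],
 [1, 1, 1],
 [1, 0, 0]]
  V a = (-4, 4, 4)
Solving gives a = (4, -4, 4).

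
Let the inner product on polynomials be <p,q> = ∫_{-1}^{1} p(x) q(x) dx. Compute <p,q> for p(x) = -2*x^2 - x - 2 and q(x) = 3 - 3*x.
<p,q> = -14

Expand the product: p(x)·q(x) = 6*x^3 - 3*x^2 + 3*x - 6.
∫_{-1}^{1} of each monomial x^k gives [2/(k+1) if k even, 0 if k odd]. Integrating term-by-term (or equivalently evaluating the antiderivative F(x) = 3*x^4/2 - x^3 + 3*x^2/2 - 6*x at the endpoints):
  F(1) − F(−1) = -4 − (10) = -14.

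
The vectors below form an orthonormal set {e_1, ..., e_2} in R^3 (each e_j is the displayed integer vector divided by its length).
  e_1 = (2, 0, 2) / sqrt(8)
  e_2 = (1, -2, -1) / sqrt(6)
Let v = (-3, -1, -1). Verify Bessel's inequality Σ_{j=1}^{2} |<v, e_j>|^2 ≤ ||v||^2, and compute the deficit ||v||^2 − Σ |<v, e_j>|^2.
Σ |<v, e_j>|^2 = 8; ||v||^2 = 11; deficit = 3

Write each e_j = u_j / sqrt(<u_j, u_j>) where u_j is the displayed integer vector. Then <v, e_j> = <v, u_j> / sqrt(<u_j, u_j>), so |<v, e_j>|^2 = <v, u_j>^2 / <u_j, u_j>.
Coefficients: <v, e_1> = -8/sqrt(8), <v, e_2> = 0/sqrt(6).
Square and sum: Σ |<v, e_j>|^2 = 8.
Compute ||v||^2 = v·v = 11.
Deficit = 11 − 8 = 3 ≥ 0, confirming Bessel's inequality. (The deficit equals ||v − Σ <v,e_j> e_j||^2, the squared distance from v to span{e_j}.)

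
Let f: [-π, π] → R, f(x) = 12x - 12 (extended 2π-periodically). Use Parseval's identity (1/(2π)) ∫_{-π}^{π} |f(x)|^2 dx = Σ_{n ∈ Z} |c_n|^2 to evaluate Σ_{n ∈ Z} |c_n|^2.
Σ |c_n|^2 = 48π^2 + 144

Expand and integrate term by term over [-π, π]:
  ∫ (12x)^2 dx = 144·(2π^3/3); ∫ 2·12·(-12)·x dx = 0 (odd integrand); ∫ (-12)^2 dx = 144·2π.
So (1/(2π)) ∫_{-π}^{π} (12x - 12)^2 dx = 144π^2/3 + 144 = 48π^2 + 144.
Parseval ⇒ Σ |c_n|^2 = 48π^2 + 144.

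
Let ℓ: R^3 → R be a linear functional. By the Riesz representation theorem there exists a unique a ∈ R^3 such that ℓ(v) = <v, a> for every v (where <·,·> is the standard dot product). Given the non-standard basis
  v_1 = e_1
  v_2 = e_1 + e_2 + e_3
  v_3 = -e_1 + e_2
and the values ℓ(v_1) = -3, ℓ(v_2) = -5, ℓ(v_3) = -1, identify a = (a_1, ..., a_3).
a = (-3, -4, 2)

Write a = (a_1, ..., a_3) in the standard basis. For each basis vector v_i, ℓ(v_i) = <v_i, a> is a linear equation in the a_j's. Collect the n equations into a matrix system V a = ℓ, where row i of V is v_i (expressed in the standard basis). Since V is invertible (lower-triangular with 1s on the diagonal, up to permutation), solve by back-substitution:
  V =
[[1, 0, 0],
 [1, 1, 1],
 [-1, 1, 0]]
  V a = (-3, -5, -1)
Solving gives a = (-3, -4, 2).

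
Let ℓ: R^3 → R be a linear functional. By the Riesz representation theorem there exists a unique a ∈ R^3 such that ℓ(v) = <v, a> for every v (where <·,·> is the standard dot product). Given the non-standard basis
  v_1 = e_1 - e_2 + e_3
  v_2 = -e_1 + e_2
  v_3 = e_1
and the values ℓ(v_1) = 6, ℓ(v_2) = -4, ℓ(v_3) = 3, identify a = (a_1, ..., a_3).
a = (3, -1, 2)

Write a = (a_1, ..., a_3) in the standard basis. For each basis vector v_i, ℓ(v_i) = <v_i, a> is a linear equation in the a_j's. Collect the n equations into a matrix system V a = ℓ, where row i of V is v_i (expressed in the standard basis). Since V is invertible (lower-triangular with 1s on the diagonal, up to permutation), solve by back-substitution:
  V =
[[1, -1, 1],
 [-1, 1, 0],
 [1, 0, 0]]
  V a = (6, -4, 3)
Solving gives a = (3, -1, 2).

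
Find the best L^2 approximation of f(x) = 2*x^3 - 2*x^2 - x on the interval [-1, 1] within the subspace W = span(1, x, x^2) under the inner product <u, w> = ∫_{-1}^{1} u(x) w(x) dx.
g(x) = -2*x^2 + x/5

The best approximation g ∈ W is the orthogonal projection of f onto W. Writing g = a_0 + a_1 x + a_2 x^2, the coefficients solve the normal equations G · a = b where
  G_{ij} = <φ_i, φ_j> and b_i = <f, φ_i>, with φ_0 = 1, φ_1 = x, φ_2 = x^2.
G =
  [2, 0, 2/3]
  [0, 2/3, 0]
  [2/3, 0, 2/5],
b = (-4/3, 2/15, -4/5).
Solving gives a_0 = 0, a_1 = 1/5, a_2 = -2, so
  g(x) = -2*x^2 + x/5.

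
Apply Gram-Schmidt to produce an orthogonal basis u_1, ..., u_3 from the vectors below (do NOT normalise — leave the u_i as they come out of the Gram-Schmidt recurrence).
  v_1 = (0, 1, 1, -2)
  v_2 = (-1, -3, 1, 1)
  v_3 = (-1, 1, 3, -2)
Orthogonal basis:
  u_1 = (0, 1, 1, -2)
  u_2 = (-1, -7/3, 5/3, -1/3)
  u_3 = (-15/28, 3/4, 25/28, 23/28)

Apply the Gram-Schmidt recurrence
  u_1 = v_1
  u_i = v_i − Σ_{j<i} ((v_i · u_j) / (u_j · u_j)) · u_j.

Step by step this gives:
  u_1 = (0, 1, 1, -2)
  u_2 = (-1, -7/3, 5/3, -1/3)
  u_3 = (-15/28, 3/4, 25/28, 23/28)

Orthogonality check:
  u_2 · u_1 = 0 (should be 0)
  u_3 · u_1 = 0 (should be 0)
  u_3 · u_2 = 0 (should be 0)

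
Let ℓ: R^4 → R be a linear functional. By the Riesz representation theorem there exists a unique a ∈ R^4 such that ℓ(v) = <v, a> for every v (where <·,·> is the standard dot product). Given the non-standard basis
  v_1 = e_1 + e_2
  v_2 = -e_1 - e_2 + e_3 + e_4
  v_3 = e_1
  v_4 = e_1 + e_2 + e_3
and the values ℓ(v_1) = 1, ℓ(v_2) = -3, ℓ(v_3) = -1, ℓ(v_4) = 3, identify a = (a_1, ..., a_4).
a = (-1, 2, 2, -4)

Write a = (a_1, ..., a_4) in the standard basis. For each basis vector v_i, ℓ(v_i) = <v_i, a> is a linear equation in the a_j's. Collect the n equations into a matrix system V a = ℓ, where row i of V is v_i (expressed in the standard basis). Since V is invertible (lower-triangular with 1s on the diagonal, up to permutation), solve by back-substitution:
  V =
[[1, 1, 0, 0],
 [-1, -1, 1, 1],
 [1, 0, 0, 0],
 [1, 1, 1, 0]]
  V a = (1, -3, -1, 3)
Solving gives a = (-1, 2, 2, -4).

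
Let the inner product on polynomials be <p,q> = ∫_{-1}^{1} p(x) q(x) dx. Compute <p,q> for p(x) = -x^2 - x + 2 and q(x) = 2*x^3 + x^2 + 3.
<p,q> = 152/15

Expand the product: p(x)·q(x) = -2*x^5 - 3*x^4 + 3*x^3 - x^2 - 3*x + 6.
∫_{-1}^{1} of each monomial x^k gives [2/(k+1) if k even, 0 if k odd]. Integrating term-by-term (or equivalently evaluating the antiderivative F(x) = -x^6/3 - 3*x^5/5 + 3*x^4/4 - x^3/3 - 3*x^2/2 + 6*x at the endpoints):
  F(1) − F(−1) = 239/60 − (-123/20) = 152/15.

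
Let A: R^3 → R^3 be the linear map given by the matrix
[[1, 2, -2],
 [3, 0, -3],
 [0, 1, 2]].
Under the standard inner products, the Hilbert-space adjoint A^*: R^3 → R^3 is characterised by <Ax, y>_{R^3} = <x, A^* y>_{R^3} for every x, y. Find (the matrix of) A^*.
A^* = A^T =
[[1, 3, 0],
 [2, 0, 1],
 [-2, -3, 2]]

For real matrices with standard dot products, the defining identity <Ax, y> = <x, A^* y> gives (Ax)^T y = x^T (A^*) y, i.e. x^T A^T y = x^T (A^*) y. Since this holds for all x, y, we must have A^* = A^T. Therefore
A^* =
[[1, 3, 0],
 [2, 0, 1],
 [-2, -3, 2]].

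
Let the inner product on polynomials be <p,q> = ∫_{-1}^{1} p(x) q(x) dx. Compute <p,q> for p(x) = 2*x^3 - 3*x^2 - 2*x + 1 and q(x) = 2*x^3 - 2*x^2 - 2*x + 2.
<p,q> = 176/105

Expand the product: p(x)·q(x) = 4*x^6 - 10*x^5 - 2*x^4 + 16*x^3 - 4*x^2 - 6*x + 2.
∫_{-1}^{1} of each monomial x^k gives [2/(k+1) if k even, 0 if k odd]. Integrating term-by-term (or equivalently evaluating the antiderivative F(x) = 4*x^7/7 - 5*x^6/3 - 2*x^5/5 + 4*x^4 - 4*x^3/3 - 3*x^2 + 2*x at the endpoints):
  F(1) − F(−1) = 6/35 − (-158/105) = 176/105.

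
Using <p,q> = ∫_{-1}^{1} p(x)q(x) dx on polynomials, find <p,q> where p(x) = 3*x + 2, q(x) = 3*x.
<p,q> = 6

Expand the product: p(x)·q(x) = 9*x^2 + 6*x.
∫_{-1}^{1} of each monomial x^k gives [2/(k+1) if k even, 0 if k odd]. Integrating term-by-term (or equivalently evaluating the antiderivative F(x) = 3*x^3 + 3*x^2 at the endpoints):
  F(1) − F(−1) = 6 − (0) = 6.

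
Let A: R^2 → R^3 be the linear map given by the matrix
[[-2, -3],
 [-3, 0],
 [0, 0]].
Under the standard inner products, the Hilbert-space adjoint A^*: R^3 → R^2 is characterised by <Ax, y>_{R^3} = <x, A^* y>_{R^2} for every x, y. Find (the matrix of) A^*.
A^* = A^T =
[[-2, -3, 0],
 [-3, 0, 0]]

For real matrices with standard dot products, the defining identity <Ax, y> = <x, A^* y> gives (Ax)^T y = x^T (A^*) y, i.e. x^T A^T y = x^T (A^*) y. Since this holds for all x, y, we must have A^* = A^T. Therefore
A^* =
[[-2, -3, 0],
 [-3, 0, 0]].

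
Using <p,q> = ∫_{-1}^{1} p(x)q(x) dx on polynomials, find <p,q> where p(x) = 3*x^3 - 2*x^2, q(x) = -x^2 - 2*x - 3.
<p,q> = 12/5

Expand the product: p(x)·q(x) = -3*x^5 - 4*x^4 - 5*x^3 + 6*x^2.
∫_{-1}^{1} of each monomial x^k gives [2/(k+1) if k even, 0 if k odd]. Integrating term-by-term (or equivalently evaluating the antiderivative F(x) = -x^6/2 - 4*x^5/5 - 5*x^4/4 + 2*x^3 at the endpoints):
  F(1) − F(−1) = -11/20 − (-59/20) = 12/5.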